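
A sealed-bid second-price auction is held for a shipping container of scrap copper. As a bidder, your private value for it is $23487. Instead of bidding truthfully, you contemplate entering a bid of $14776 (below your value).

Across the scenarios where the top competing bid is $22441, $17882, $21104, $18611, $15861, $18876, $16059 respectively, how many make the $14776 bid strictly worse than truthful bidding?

The deviation hurts exactly when the highest competing bid lies strictly between $14776 and $23487 — underbidding then forfeits a profitable win.
$22441: inside the interval → strictly worse (loss $1046).
$17882: inside the interval → strictly worse (loss $5605).
$21104: inside the interval → strictly worse (loss $2383).
$18611: inside the interval → strictly worse (loss $4876).
$15861: inside the interval → strictly worse (loss $7626).
$18876: inside the interval → strictly worse (loss $4611).
$16059: inside the interval → strictly worse (loss $7428).
Count: 7.

7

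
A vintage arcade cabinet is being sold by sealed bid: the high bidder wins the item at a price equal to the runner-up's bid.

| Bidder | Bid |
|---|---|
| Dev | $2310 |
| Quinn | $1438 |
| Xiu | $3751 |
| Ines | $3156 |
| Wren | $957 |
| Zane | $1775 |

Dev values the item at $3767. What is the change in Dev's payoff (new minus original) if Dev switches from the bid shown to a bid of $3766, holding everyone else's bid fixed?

$16

The highest bid among the other bidders is $3751; Dev's bid doesn't change that.
Original bid $2310: Dev is not highest (top rival bid is $3751); payoff $0.
Alternative bid $3766: Dev is highest, pays the top rival bid $3751; payoff $3767 − $3751 = $16.
Change in payoff = $16 − ($0) = $16.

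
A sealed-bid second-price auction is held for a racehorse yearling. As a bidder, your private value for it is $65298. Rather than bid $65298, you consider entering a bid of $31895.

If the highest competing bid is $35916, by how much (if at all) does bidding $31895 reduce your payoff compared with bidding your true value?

Bidding your value $65298: you win (since $65298 > $35916) and pay $35916. Payoff $29382.
Bidding $31895: you lose. Payoff $0.
The competing bid $35916 lies between your shaded bid and your value, so underbidding forfeits an item you could have won at a profitable price.
Loss from deviating = $29382 − ($0) = $29382.

$29382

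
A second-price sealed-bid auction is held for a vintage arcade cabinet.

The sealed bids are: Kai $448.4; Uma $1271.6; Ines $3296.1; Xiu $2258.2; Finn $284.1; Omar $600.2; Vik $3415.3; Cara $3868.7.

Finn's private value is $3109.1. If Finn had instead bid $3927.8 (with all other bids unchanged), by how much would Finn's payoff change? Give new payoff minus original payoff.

−$759.6

The highest bid among the other bidders is $3868.7; Finn's bid doesn't change that.
Original bid $284.1: Finn is not highest (top rival bid is $3868.7); payoff $0.
Alternative bid $3927.8: Finn is highest, pays the top rival bid $3868.7; payoff $3109.1 − $3868.7 = −$759.6.
Change in payoff = −$759.6 − ($0) = −$759.6.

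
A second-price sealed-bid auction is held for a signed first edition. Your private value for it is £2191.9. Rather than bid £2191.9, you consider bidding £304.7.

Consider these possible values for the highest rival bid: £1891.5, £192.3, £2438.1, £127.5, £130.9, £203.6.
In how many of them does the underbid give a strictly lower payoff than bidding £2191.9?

The deviation hurts exactly when the highest competing bid lies strictly between £304.7 and £2191.9 — underbidding then forfeits a profitable win.
£1891.5: inside the interval → strictly worse (loss £300.4).
£192.3: below both → same outcome either way.
£2438.1: above both → same outcome either way.
£127.5: below both → same outcome either way.
£130.9: below both → same outcome either way.
£203.6: below both → same outcome either way.
Count: 1.

1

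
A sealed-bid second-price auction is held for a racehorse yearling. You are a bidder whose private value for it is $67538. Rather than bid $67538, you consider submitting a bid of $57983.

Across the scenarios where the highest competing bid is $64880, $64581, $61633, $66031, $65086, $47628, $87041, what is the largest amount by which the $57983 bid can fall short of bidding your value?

$64880: truthful gives $2658, deviation gives $0 → loss $2658.
$64581: truthful gives $2957, deviation gives $0 → loss $2957.
$61633: truthful gives $5905, deviation gives $0 → loss $5905.
$66031: truthful gives $1507, deviation gives $0 → loss $1507.
$65086: truthful gives $2452, deviation gives $0 → loss $2452.
$47628: same outcome either way → loss $0.
$87041: same outcome either way → loss $0.
Maximum loss: $5905.

$5905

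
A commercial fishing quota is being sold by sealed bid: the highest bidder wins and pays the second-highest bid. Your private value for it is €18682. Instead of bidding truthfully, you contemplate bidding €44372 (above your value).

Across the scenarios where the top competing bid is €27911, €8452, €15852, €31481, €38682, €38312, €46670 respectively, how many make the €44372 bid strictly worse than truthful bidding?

4

The deviation hurts exactly when the highest competing bid lies strictly between €18682 and €44372 — overbidding then wins at a price above your value.
€27911: inside the interval → strictly worse (loss €9229).
€8452: below both → same outcome either way.
€15852: below both → same outcome either way.
€31481: inside the interval → strictly worse (loss €12799).
€38682: inside the interval → strictly worse (loss €20000).
€38312: inside the interval → strictly worse (loss €19630).
€46670: above both → same outcome either way.
Count: 4.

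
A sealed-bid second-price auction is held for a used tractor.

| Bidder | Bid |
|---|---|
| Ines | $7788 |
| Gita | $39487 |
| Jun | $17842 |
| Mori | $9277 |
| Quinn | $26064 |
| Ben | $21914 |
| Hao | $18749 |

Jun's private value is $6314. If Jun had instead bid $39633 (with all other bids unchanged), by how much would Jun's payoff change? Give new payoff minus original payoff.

The highest bid among the other bidders is $39487; Jun's bid doesn't change that.
Original bid $17842: Jun is not highest (top rival bid is $39487); payoff $0.
Alternative bid $39633: Jun is highest, pays the top rival bid $39487; payoff $6314 − $39487 = −$33173.
Change in payoff = −$33173 − ($0) = −$33173.

−$33173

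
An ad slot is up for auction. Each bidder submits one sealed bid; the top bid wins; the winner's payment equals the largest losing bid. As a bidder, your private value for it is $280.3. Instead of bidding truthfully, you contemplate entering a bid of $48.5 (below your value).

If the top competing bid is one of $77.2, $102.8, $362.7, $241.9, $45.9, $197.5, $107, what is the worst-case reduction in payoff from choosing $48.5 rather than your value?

$77.2: truthful gives $203.1, deviation gives $0 → loss $203.1.
$102.8: truthful gives $177.5, deviation gives $0 → loss $177.5.
$362.7: same outcome either way → loss $0.
$241.9: truthful gives $38.4, deviation gives $0 → loss $38.4.
$45.9: same outcome either way → loss $0.
$197.5: truthful gives $82.8, deviation gives $0 → loss $82.8.
$107: truthful gives $173.3, deviation gives $0 → loss $173.3.
Maximum loss: $203.1.

$203.1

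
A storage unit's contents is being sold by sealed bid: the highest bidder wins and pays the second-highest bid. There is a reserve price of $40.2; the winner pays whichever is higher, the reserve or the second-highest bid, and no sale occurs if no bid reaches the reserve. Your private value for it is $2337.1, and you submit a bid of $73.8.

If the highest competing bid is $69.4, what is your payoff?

$2267.7

Your bid $73.8 is the highest and exceeds the reserve.
Price = max(second-highest bid, reserve) = max($69.4, $40.2) = $69.4.
Payoff = $2337.1 − $69.4 = $2267.7.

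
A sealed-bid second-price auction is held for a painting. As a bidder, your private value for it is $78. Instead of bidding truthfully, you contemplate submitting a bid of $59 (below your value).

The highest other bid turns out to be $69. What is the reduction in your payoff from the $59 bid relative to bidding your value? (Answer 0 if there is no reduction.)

$9

Bidding your value $78: you win (since $78 > $69) and pay $69. Payoff $9.
Bidding $59: you lose. Payoff $0.
The competing bid $69 lies between your shaded bid and your value, so underbidding forfeits an item you could have won at a profitable price.
Loss from deviating = $9 − ($0) = $9.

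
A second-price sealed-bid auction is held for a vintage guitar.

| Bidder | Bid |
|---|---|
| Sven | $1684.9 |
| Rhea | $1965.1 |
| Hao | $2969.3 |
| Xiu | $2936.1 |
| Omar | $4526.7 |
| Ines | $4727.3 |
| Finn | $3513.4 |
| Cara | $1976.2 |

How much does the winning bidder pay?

Highest bid: Ines at $4727.3, so Ines wins.
Second-highest bid: Omar at $4526.7 — that is the price the winner pays.

$4526.7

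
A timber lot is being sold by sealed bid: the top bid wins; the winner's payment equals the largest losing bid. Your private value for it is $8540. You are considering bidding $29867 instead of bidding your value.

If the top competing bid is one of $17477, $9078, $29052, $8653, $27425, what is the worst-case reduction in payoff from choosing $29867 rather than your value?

$17477: truthful gives $0, deviation gives −$8937 → loss $8937.
$9078: truthful gives $0, deviation gives −$538 → loss $538.
$29052: truthful gives $0, deviation gives −$20512 → loss $20512.
$8653: truthful gives $0, deviation gives −$113 → loss $113.
$27425: truthful gives $0, deviation gives −$18885 → loss $18885.
Maximum loss: $20512.

$20512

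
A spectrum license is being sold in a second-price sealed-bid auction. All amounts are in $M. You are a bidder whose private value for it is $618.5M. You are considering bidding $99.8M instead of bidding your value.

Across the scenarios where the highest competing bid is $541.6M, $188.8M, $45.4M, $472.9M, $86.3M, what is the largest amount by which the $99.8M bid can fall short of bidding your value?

$541.6M: truthful gives $76.9M, deviation gives $0M → loss $76.9M.
$188.8M: truthful gives $429.7M, deviation gives $0M → loss $429.7M.
$45.4M: same outcome either way → loss $0M.
$472.9M: truthful gives $145.6M, deviation gives $0M → loss $145.6M.
$86.3M: same outcome either way → loss $0M.
Maximum loss: $429.7M.

$429.7M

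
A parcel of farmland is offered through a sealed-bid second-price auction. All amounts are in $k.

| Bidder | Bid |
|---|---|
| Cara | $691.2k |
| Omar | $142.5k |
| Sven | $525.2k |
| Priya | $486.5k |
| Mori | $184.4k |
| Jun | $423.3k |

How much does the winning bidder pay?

$525.2k

Highest bid: Cara at $691.2k, so Cara wins.
Second-highest bid: Sven at $525.2k — that is the price the winner pays.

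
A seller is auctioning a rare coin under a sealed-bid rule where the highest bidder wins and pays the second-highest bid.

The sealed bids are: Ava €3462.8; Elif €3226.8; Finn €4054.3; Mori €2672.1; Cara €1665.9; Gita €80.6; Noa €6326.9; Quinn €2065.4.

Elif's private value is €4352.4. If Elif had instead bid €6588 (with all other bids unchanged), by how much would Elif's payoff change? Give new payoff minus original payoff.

The highest bid among the other bidders is €6326.9; Elif's bid doesn't change that.
Original bid €3226.8: Elif is not highest (top rival bid is €6326.9); payoff €0.
Alternative bid €6588: Elif is highest, pays the top rival bid €6326.9; payoff €4352.4 − €6326.9 = −€1974.5.
Change in payoff = −€1974.5 − (€0) = −€1974.5.

−€1974.5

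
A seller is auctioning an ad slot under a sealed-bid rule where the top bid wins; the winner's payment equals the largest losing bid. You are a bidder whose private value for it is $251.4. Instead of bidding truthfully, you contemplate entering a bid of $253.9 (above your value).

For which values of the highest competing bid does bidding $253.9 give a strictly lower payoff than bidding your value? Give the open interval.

If the competing bid is below $251.4, both bids win at the same price — no difference.
If it is above $253.9, both bids lose — no difference.
If it lies strictly between $251.4 and $253.9, bidding your value loses (payoff 0) while bidding $253.9 wins at a price above your value (payoff negative).
So the deviation strictly hurts on the open interval ($251.4, $253.9).

($251.4, $253.9)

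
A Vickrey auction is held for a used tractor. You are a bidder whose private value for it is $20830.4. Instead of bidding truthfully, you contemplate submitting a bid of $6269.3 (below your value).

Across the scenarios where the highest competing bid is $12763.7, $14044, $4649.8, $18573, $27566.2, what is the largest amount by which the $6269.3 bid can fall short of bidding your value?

$8066.7

$12763.7: truthful gives $8066.7, deviation gives $0 → loss $8066.7.
$14044: truthful gives $6786.4, deviation gives $0 → loss $6786.4.
$4649.8: same outcome either way → loss $0.
$18573: truthful gives $2257.4, deviation gives $0 → loss $2257.4.
$27566.2: same outcome either way → loss $0.
Maximum loss: $8066.7.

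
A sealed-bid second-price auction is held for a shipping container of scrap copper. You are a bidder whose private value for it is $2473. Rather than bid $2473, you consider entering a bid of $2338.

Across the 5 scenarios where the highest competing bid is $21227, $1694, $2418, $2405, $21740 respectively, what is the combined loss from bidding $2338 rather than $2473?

The deviation costs you only when the competing bid falls strictly between $2338 and $2473; elsewhere both bids give the same outcome.
$21227: outcomes coincide → loss $0.
$1694: outcomes coincide → loss $0.
$2418: truthful payoff $55, deviation payoff $0 → loss $55.
$2405: truthful payoff $68, deviation payoff $0 → loss $68.
$21740: outcomes coincide → loss $0.
Total loss = $55 + $68 = $123.

$123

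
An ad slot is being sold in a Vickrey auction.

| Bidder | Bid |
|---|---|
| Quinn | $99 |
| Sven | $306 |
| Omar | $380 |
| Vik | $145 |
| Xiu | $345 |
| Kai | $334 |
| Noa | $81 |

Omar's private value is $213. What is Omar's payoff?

Highest bid: Omar at $380, so Omar wins.
Second-highest bid: Xiu at $345 — that is the price the winner pays.
Omar's payoff = value − price = $213 − $345 = −$132.

−$132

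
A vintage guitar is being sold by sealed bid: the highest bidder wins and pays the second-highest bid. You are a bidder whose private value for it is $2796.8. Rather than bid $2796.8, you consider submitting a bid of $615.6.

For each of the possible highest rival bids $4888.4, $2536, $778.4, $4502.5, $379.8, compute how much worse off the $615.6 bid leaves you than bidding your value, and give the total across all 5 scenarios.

The deviation costs you only when the competing bid falls strictly between $615.6 and $2796.8; elsewhere both bids give the same outcome.
$4888.4: outcomes coincide → loss $0.
$2536: truthful payoff $260.8, deviation payoff $0 → loss $260.8.
$778.4: truthful payoff $2018.4, deviation payoff $0 → loss $2018.4.
$4502.5: outcomes coincide → loss $0.
$379.8: outcomes coincide → loss $0.
Total loss = $260.8 + $2018.4 = $2279.2.

$2279.2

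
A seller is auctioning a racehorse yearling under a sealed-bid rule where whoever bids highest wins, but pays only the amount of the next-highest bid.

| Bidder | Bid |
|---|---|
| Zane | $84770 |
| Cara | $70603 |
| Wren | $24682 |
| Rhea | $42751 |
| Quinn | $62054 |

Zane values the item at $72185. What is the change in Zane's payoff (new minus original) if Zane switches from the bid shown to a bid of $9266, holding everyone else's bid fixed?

−$1582

The highest bid among the other bidders is $70603; Zane's bid doesn't change that.
Original bid $84770: Zane is highest, pays the top rival bid $70603; payoff $72185 − $70603 = $1582.
Alternative bid $9266: Zane is not highest (top rival bid is $70603); payoff $0.
Change in payoff = $0 − ($1582) = −$1582.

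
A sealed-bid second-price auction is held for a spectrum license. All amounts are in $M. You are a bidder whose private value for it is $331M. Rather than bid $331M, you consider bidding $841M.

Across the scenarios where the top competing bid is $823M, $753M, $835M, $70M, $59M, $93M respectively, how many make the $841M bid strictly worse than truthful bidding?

3

The deviation hurts exactly when the highest competing bid lies strictly between $331M and $841M — overbidding then wins at a price above your value.
$823M: inside the interval → strictly worse (loss $492M).
$753M: inside the interval → strictly worse (loss $422M).
$835M: inside the interval → strictly worse (loss $504M).
$70M: below both → same outcome either way.
$59M: below both → same outcome either way.
$93M: below both → same outcome either way.
Count: 3.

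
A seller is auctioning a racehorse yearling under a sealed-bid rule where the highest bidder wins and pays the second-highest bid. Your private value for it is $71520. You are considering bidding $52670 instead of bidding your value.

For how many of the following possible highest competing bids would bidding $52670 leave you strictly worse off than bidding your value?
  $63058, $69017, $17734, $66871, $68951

4

The deviation hurts exactly when the highest competing bid lies strictly between $52670 and $71520 — underbidding then forfeits a profitable win.
$63058: inside the interval → strictly worse (loss $8462).
$69017: inside the interval → strictly worse (loss $2503).
$17734: below both → same outcome either way.
$66871: inside the interval → strictly worse (loss $4649).
$68951: inside the interval → strictly worse (loss $2569).
Count: 4.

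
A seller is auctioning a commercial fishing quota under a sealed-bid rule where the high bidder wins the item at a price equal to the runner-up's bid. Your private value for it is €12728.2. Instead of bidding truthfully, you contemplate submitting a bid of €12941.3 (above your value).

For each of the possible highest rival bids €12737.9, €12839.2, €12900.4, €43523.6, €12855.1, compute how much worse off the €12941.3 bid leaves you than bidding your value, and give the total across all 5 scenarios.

€419.8

The deviation costs you only when the competing bid falls strictly between €12728.2 and €12941.3; elsewhere both bids give the same outcome.
€12737.9: truthful payoff €0, deviation payoff −€9.7 → loss €9.7.
€12839.2: truthful payoff €0, deviation payoff −€111 → loss €111.
€12900.4: truthful payoff €0, deviation payoff −€172.2 → loss €172.2.
€43523.6: outcomes coincide → loss €0.
€12855.1: truthful payoff €0, deviation payoff −€126.9 → loss €126.9.
Total loss = €9.7 + €111 + €172.2 + €126.9 = €419.8.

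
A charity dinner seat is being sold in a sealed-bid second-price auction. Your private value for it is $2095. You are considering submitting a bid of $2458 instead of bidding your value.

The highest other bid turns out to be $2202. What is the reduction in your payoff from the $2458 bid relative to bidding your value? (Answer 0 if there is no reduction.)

Bidding your value $2095: you lose (since $2095 < $2202). Payoff $0.
Bidding $2458: you win and pay $2202. Payoff $2095 − $2202 = −$107.
The competing bid $2202 lies between your value and your inflated bid, so overbidding wins an item priced above your value.
Loss from deviating = $0 − (−$107) = $107.
Because the price is fixed by the runner-up's bid, deviating from your value can only change a good outcome into a bad one — never the reverse.

$107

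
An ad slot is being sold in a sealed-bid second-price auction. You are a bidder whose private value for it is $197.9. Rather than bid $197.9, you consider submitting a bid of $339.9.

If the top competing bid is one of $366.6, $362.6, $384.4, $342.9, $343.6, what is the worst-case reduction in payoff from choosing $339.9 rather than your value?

$0

$366.6: same outcome either way → loss $0.
$362.6: same outcome either way → loss $0.
$384.4: same outcome either way → loss $0.
$342.9: same outcome either way → loss $0.
$343.6: same outcome either way → loss $0.
Maximum loss: $0.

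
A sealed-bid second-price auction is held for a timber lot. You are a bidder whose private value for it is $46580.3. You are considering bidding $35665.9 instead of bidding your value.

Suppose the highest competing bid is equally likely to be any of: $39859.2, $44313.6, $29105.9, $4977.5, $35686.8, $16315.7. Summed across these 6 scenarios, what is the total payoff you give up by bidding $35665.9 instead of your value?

$19881.3

The deviation costs you only when the competing bid falls strictly between $35665.9 and $46580.3; elsewhere both bids give the same outcome.
$39859.2: truthful payoff $6721.1, deviation payoff $0 → loss $6721.1.
$44313.6: truthful payoff $2266.7, deviation payoff $0 → loss $2266.7.
$29105.9: outcomes coincide → loss $0.
$4977.5: outcomes coincide → loss $0.
$35686.8: truthful payoff $10893.5, deviation payoff $0 → loss $10893.5.
$16315.7: outcomes coincide → loss $0.
Total loss = $6721.1 + $2266.7 + $10893.5 = $19881.3.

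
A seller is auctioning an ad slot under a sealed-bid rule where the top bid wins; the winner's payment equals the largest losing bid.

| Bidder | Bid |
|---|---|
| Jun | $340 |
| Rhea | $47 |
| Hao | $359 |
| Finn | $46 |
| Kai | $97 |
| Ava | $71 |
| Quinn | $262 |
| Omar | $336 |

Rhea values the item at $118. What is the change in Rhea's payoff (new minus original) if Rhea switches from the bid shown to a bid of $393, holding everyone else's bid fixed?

−$241

The highest bid among the other bidders is $359; Rhea's bid doesn't change that.
Original bid $47: Rhea is not highest (top rival bid is $359); payoff $0.
Alternative bid $393: Rhea is highest, pays the top rival bid $359; payoff $118 − $359 = −$241.
Change in payoff = −$241 − ($0) = −$241.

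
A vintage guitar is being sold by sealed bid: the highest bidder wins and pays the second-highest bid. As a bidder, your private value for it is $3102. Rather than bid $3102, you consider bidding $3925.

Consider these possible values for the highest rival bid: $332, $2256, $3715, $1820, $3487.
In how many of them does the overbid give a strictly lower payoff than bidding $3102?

2

The deviation hurts exactly when the highest competing bid lies strictly between $3102 and $3925 — overbidding then wins at a price above your value.
$332: below both → same outcome either way.
$2256: below both → same outcome either way.
$3715: inside the interval → strictly worse (loss $613).
$1820: below both → same outcome either way.
$3487: inside the interval → strictly worse (loss $385).
Count: 2.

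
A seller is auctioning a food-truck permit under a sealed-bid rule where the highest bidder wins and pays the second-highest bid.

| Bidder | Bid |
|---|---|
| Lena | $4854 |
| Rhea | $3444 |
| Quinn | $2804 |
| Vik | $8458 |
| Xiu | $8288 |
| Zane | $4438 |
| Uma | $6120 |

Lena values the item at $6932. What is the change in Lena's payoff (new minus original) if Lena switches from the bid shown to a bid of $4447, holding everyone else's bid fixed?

$0

The highest bid among the other bidders is $8458; Lena's bid doesn't change that.
Original bid $4854: Lena is not highest (top rival bid is $8458); payoff $0.
Alternative bid $4447: Lena is not highest (top rival bid is $8458); payoff $0.
Change in payoff = $0 − ($0) = $0.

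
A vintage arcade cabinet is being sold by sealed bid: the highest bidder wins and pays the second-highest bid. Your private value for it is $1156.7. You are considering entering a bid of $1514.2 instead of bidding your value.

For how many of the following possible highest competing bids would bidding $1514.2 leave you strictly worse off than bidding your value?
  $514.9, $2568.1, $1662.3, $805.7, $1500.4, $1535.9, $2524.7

The deviation hurts exactly when the highest competing bid lies strictly between $1156.7 and $1514.2 — overbidding then wins at a price above your value.
$514.9: below both → same outcome either way.
$2568.1: above both → same outcome either way.
$1662.3: above both → same outcome either way.
$805.7: below both → same outcome either way.
$1500.4: inside the interval → strictly worse (loss $343.7).
$1535.9: above both → same outcome either way.
$2524.7: above both → same outcome either way.
Count: 1.

1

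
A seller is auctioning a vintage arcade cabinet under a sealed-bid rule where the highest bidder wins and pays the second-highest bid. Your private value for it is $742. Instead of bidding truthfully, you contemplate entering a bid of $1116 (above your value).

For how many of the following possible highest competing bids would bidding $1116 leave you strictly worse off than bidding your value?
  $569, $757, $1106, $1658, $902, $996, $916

The deviation hurts exactly when the highest competing bid lies strictly between $742 and $1116 — overbidding then wins at a price above your value.
$569: below both → same outcome either way.
$757: inside the interval → strictly worse (loss $15).
$1106: inside the interval → strictly worse (loss $364).
$1658: above both → same outcome either way.
$902: inside the interval → strictly worse (loss $160).
$996: inside the interval → strictly worse (loss $254).
$916: inside the interval → strictly worse (loss $174).
Count: 5.

5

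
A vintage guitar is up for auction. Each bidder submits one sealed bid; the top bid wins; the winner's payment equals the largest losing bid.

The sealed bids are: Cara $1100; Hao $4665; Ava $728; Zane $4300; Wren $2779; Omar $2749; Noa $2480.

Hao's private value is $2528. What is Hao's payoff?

−$1772

Highest bid: Hao at $4665, so Hao wins.
Second-highest bid: Zane at $4300 — that is the price the winner pays.
Hao's payoff = value − price = $2528 − $4300 = −$1772.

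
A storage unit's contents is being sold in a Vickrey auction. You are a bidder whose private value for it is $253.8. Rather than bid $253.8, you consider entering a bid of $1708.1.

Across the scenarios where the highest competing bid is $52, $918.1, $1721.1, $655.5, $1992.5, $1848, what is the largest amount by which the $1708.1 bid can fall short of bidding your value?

$52: same outcome either way → loss $0.
$918.1: truthful gives $0, deviation gives −$664.3 → loss $664.3.
$1721.1: same outcome either way → loss $0.
$655.5: truthful gives $0, deviation gives −$401.7 → loss $401.7.
$1992.5: same outcome either way → loss $0.
$1848: same outcome either way → loss $0.
Maximum loss: $664.3.

$664.3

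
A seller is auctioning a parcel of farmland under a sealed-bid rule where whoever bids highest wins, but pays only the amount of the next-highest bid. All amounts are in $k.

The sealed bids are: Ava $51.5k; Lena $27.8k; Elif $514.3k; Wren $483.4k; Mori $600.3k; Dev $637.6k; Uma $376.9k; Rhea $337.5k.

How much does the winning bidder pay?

$600.3k

Highest bid: Dev at $637.6k, so Dev wins.
Second-highest bid: Mori at $600.3k — that is the price the winner pays.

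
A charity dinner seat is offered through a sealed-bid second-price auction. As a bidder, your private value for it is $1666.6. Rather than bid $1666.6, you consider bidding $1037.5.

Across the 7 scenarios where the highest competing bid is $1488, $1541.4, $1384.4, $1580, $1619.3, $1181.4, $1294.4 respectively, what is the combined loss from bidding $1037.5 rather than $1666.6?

The deviation costs you only when the competing bid falls strictly between $1037.5 and $1666.6; elsewhere both bids give the same outcome.
$1488: truthful payoff $178.6, deviation payoff $0 → loss $178.6.
$1541.4: truthful payoff $125.2, deviation payoff $0 → loss $125.2.
$1384.4: truthful payoff $282.2, deviation payoff $0 → loss $282.2.
$1580: truthful payoff $86.6, deviation payoff $0 → loss $86.6.
$1619.3: truthful payoff $47.3, deviation payoff $0 → loss $47.3.
$1181.4: truthful payoff $485.2, deviation payoff $0 → loss $485.2.
$1294.4: truthful payoff $372.2, deviation payoff $0 → loss $372.2.
Total loss = $178.6 + $125.2 + $282.2 + $86.6 + $47.3 + $485.2 + $372.2 = $1577.3.
In a second-price auction your bid sets only whether you win, not what you pay, so bidding your true value is weakly dominant.

$1577.3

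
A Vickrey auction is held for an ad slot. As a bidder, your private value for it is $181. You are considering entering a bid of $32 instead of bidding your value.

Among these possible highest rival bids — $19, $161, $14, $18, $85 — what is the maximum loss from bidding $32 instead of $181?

$19: same outcome either way → loss $0.
$161: truthful gives $20, deviation gives $0 → loss $20.
$14: same outcome either way → loss $0.
$18: same outcome either way → loss $0.
$85: truthful gives $96, deviation gives $0 → loss $96.
Maximum loss: $96.

$96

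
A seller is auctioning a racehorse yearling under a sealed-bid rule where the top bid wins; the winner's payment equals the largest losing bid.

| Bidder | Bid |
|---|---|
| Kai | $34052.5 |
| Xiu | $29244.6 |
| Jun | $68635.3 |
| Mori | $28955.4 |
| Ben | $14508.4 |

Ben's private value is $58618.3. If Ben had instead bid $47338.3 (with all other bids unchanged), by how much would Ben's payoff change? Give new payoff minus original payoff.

The highest bid among the other bidders is $68635.3; Ben's bid doesn't change that.
Original bid $14508.4: Ben is not highest (top rival bid is $68635.3); payoff $0.
Alternative bid $47338.3: Ben is not highest (top rival bid is $68635.3); payoff $0.
Change in payoff = $0 − ($0) = $0.

$0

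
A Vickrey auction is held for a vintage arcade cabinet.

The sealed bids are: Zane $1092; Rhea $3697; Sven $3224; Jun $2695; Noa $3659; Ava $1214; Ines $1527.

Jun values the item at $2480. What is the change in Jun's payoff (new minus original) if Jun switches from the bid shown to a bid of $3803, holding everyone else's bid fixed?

−$1217

The highest bid among the other bidders is $3697; Jun's bid doesn't change that.
Original bid $2695: Jun is not highest (top rival bid is $3697); payoff $0.
Alternative bid $3803: Jun is highest, pays the top rival bid $3697; payoff $2480 − $3697 = −$1217.
Change in payoff = −$1217 − ($0) = −$1217.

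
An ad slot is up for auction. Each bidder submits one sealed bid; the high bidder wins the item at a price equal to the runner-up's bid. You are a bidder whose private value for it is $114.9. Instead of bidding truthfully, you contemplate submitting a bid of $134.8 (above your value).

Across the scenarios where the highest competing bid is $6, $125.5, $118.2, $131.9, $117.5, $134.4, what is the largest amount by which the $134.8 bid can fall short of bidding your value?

$6: same outcome either way → loss $0.
$125.5: truthful gives $0, deviation gives −$10.6 → loss $10.6.
$118.2: truthful gives $0, deviation gives −$3.3 → loss $3.3.
$131.9: truthful gives $0, deviation gives −$17 → loss $17.
$117.5: truthful gives $0, deviation gives −$2.6 → loss $2.6.
$134.4: truthful gives $0, deviation gives −$19.5 → loss $19.5.
Maximum loss: $19.5.

$19.5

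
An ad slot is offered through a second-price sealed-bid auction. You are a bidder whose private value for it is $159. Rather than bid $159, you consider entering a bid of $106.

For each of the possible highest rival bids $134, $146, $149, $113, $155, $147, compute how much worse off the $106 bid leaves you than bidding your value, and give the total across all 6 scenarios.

$110

The deviation costs you only when the competing bid falls strictly between $106 and $159; elsewhere both bids give the same outcome.
$134: truthful payoff $25, deviation payoff $0 → loss $25.
$146: truthful payoff $13, deviation payoff $0 → loss $13.
$149: truthful payoff $10, deviation payoff $0 → loss $10.
$113: truthful payoff $46, deviation payoff $0 → loss $46.
$155: truthful payoff $4, deviation payoff $0 → loss $4.
$147: truthful payoff $12, deviation payoff $0 → loss $12.
Total loss = $25 + $13 + $10 + $46 + $4 + $12 = $110.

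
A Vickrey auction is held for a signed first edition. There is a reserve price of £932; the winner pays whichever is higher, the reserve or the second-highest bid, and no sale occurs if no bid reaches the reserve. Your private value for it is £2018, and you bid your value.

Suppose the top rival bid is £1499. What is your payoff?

£519

Your bid £2018 is the highest and exceeds the reserve.
Price = max(second-highest bid, reserve) = max(£1499, £932) = £1499.
Payoff = £2018 − £1499 = £519.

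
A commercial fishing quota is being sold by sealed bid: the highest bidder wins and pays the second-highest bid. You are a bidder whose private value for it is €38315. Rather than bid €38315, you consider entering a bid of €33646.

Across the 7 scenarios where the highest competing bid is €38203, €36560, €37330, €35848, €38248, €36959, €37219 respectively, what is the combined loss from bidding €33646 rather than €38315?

€7838

The deviation costs you only when the competing bid falls strictly between €33646 and €38315; elsewhere both bids give the same outcome.
€38203: truthful payoff €112, deviation payoff €0 → loss €112.
€36560: truthful payoff €1755, deviation payoff €0 → loss €1755.
€37330: truthful payoff €985, deviation payoff €0 → loss €985.
€35848: truthful payoff €2467, deviation payoff €0 → loss €2467.
€38248: truthful payoff €67, deviation payoff €0 → loss €67.
€36959: truthful payoff €1356, deviation payoff €0 → loss €1356.
€37219: truthful payoff €1096, deviation payoff €0 → loss €1096.
Total loss = €112 + €1755 + €985 + €2467 + €67 + €1356 + €1096 = €7838.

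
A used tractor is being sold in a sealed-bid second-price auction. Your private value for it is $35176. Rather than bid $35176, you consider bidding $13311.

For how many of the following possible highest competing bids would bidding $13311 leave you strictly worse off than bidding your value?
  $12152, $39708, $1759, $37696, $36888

0

The deviation hurts exactly when the highest competing bid lies strictly between $13311 and $35176 — underbidding then forfeits a profitable win.
$12152: below both → same outcome either way.
$39708: above both → same outcome either way.
$1759: below both → same outcome either way.
$37696: above both → same outcome either way.
$36888: above both → same outcome either way.
Count: 0.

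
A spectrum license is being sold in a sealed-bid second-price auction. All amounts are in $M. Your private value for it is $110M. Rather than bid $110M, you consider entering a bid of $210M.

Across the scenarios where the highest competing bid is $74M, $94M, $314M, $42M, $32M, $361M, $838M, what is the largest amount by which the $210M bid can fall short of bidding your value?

$74M: same outcome either way → loss $0M.
$94M: same outcome either way → loss $0M.
$314M: same outcome either way → loss $0M.
$42M: same outcome either way → loss $0M.
$32M: same outcome either way → loss $0M.
$361M: same outcome either way → loss $0M.
$838M: same outcome either way → loss $0M.
Maximum loss: $0M.

$0M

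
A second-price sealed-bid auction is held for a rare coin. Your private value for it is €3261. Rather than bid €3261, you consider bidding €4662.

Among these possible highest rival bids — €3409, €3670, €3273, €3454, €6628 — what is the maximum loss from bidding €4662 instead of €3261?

€409

€3409: truthful gives €0, deviation gives −€148 → loss €148.
€3670: truthful gives €0, deviation gives −€409 → loss €409.
€3273: truthful gives €0, deviation gives −€12 → loss €12.
€3454: truthful gives €0, deviation gives −€193 → loss €193.
€6628: same outcome either way → loss €0.
Maximum loss: €409.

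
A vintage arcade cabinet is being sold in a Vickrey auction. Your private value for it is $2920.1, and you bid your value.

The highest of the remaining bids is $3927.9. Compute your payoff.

$0

Your bid $2920.1 is below the highest competing bid $3927.9, so you lose.
A losing bidder pays nothing and receives nothing: payoff = $0.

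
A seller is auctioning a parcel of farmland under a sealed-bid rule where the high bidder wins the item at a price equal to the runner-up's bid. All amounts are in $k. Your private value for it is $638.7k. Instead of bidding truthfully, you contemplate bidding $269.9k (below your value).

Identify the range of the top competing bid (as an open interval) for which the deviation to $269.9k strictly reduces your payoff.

If the competing bid is below $269.9k, both bids win at the same price — no difference.
If it is above $638.7k, both bids lose — no difference.
If it lies strictly between $269.9k and $638.7k, bidding your value wins at a price below your value (positive payoff) while bidding $269.9k loses (payoff 0).
So the deviation strictly hurts on the open interval ($269.9k, $638.7k).

($269.9k, $638.7k)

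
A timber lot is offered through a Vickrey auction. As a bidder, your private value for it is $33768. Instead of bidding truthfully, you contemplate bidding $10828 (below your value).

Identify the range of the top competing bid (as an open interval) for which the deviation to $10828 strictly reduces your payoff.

If the competing bid is below $10828, both bids win at the same price — no difference.
If it is above $33768, both bids lose — no difference.
If it lies strictly between $10828 and $33768, bidding your value wins at a price below your value (positive payoff) while bidding $10828 loses (payoff 0).
So the deviation strictly hurts on the open interval ($10828, $33768).
In a second-price auction your bid sets only whether you win, not what you pay, so bidding your true value is weakly dominant.

($10828, $33768)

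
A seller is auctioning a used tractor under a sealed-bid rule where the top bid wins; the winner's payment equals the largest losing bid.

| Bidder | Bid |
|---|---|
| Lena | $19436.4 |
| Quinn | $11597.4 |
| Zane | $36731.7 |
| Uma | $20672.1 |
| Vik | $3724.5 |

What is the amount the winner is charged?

$20672.1

Highest bid: Zane at $36731.7, so Zane wins.
Second-highest bid: Uma at $20672.1 — that is the price the winner pays.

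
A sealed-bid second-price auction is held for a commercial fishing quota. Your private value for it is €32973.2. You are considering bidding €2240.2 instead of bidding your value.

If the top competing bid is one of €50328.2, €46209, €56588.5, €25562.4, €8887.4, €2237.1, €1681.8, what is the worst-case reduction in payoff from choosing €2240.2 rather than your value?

€50328.2: same outcome either way → loss €0.
€46209: same outcome either way → loss €0.
€56588.5: same outcome either way → loss €0.
€25562.4: truthful gives €7410.8, deviation gives €0 → loss €7410.8.
€8887.4: truthful gives €24085.8, deviation gives €0 → loss €24085.8.
€2237.1: same outcome either way → loss €0.
€1681.8: same outcome either way → loss €0.
Maximum loss: €24085.8.

€24085.8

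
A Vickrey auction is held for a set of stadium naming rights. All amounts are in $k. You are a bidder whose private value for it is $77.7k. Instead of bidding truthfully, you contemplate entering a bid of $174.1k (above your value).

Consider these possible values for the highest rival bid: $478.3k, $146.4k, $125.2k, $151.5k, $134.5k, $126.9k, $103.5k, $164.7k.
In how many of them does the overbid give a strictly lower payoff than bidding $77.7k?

The deviation hurts exactly when the highest competing bid lies strictly between $77.7k and $174.1k — overbidding then wins at a price above your value.
$478.3k: above both → same outcome either way.
$146.4k: inside the interval → strictly worse (loss $68.7k).
$125.2k: inside the interval → strictly worse (loss $47.5k).
$151.5k: inside the interval → strictly worse (loss $73.8k).
$134.5k: inside the interval → strictly worse (loss $56.8k).
$126.9k: inside the interval → strictly worse (loss $49.2k).
$103.5k: inside the interval → strictly worse (loss $25.8k).
$164.7k: inside the interval → strictly worse (loss $87k).
Count: 7.

7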